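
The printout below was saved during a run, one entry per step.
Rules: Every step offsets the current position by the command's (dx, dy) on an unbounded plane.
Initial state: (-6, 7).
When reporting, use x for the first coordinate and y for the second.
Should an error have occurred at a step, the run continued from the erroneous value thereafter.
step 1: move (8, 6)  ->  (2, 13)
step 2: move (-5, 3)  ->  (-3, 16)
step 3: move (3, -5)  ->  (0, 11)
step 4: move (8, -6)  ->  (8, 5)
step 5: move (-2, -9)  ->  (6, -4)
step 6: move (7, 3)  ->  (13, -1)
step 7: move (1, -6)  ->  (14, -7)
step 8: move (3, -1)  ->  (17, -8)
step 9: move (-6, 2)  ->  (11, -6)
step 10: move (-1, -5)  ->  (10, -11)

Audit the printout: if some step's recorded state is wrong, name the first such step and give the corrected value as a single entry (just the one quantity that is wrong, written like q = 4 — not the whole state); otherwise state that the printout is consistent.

no error

step 1: x = -6 + (8) = 2, y = 7 + (6) = 13 -> no discrepancy
step 2: x = 2 + (-5) = -3, y = 13 + (3) = 16 -> checks out
step 3: x = -3 + (3) = 0, y = 16 + (-5) = 11 -> verified
step 4: x = 0 + (8) = 8, y = 11 + (-6) = 5 -> in agreement
step 5: x = 8 + (-2) = 6, y = 5 + (-9) = -4 -> in agreement
step 6: x = 6 + (7) = 13, y = -4 + (3) = -1 -> matches
step 7: x = 13 + (1) = 14, y = -1 + (-6) = -7 -> no discrepancy
step 8: x = 14 + (3) = 17, y = -7 + (-1) = -8 -> no discrepancy
step 9: x = 17 + (-6) = 11, y = -8 + (2) = -6 -> exactly as logged
step 10: x = 11 + (-1) = 10, y = -6 + (-5) = -11 -> agrees with the printout
The whole run recomputes cleanly — no discrepancies.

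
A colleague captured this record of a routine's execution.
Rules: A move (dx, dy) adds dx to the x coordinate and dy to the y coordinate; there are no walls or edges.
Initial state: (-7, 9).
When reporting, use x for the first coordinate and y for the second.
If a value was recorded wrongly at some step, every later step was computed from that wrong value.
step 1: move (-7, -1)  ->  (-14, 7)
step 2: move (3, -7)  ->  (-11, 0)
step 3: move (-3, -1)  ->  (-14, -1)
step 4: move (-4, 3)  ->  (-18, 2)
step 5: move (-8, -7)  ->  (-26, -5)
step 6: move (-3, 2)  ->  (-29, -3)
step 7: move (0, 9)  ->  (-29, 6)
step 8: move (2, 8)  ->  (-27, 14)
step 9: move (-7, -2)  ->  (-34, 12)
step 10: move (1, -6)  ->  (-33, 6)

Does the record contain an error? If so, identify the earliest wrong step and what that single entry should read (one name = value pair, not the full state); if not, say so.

Recomputing the run from the initial state:
step 1: x = -14, y = 8
step 2: x = -11, y = 1
step 3: x = -14, y = 0
step 4: x = -18, y = 3
step 5: x = -26, y = -4
step 6: x = -29, y = -2
step 7: x = -29, y = 7
step 8: x = -27, y = 15
step 9: x = -34, y = 13
step 10: x = -33, y = 7
The first disagreement with the record is at step 1, where the value should be y = 8.

step 1, y = 8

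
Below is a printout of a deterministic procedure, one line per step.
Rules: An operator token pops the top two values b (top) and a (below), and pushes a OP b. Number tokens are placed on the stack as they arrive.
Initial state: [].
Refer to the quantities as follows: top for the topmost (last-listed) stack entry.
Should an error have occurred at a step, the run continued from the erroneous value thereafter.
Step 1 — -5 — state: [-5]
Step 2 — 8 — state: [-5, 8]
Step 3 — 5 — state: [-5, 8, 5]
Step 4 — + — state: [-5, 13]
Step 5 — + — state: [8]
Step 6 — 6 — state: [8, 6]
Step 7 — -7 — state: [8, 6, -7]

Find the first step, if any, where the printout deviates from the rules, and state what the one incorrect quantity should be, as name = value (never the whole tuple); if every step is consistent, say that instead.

1. push -5: top = -5 (same as recorded)
2. push 8: top = 8 (confirmed correct)
3. push 5: top = 5 (same as recorded)
4. 8 + 5 = 13 (matches)
5. -5 + 13 = 8 (exactly as logged)
6. push 6: top = 6 (confirmed correct)
7. push -7: top = -7 (exactly as logged)
Each recorded entry agrees with the recomputation.

no error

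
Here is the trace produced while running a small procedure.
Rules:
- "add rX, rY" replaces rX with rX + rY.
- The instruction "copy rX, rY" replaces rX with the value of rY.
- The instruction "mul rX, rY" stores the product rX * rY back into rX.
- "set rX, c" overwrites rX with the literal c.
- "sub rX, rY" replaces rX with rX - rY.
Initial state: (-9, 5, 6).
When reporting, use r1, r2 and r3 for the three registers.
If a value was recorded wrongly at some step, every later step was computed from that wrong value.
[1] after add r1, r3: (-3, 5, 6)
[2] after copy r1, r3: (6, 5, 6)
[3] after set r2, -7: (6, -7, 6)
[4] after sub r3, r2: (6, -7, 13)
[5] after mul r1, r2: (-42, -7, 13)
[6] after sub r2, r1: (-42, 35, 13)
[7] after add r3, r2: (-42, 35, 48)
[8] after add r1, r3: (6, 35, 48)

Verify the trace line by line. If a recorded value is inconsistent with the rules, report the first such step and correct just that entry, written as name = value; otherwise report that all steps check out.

1. r1 = -9 + 6 = -3 (exactly as logged)
2. r1 = 6 (exactly as logged)
3. r2 = -7 (verified)
4. r3 = 6 - -7 = 13 (checks out)
5. r1 = 6 * -7 = -42 (same as recorded)
6. r2 = -7 - -42 = 35 (matches)
7. r3 = 13 + 35 = 48 (agrees with the trace)
8. r1 = -42 + 48 = 6 (confirmed correct)
All entries verified; no error found.

no error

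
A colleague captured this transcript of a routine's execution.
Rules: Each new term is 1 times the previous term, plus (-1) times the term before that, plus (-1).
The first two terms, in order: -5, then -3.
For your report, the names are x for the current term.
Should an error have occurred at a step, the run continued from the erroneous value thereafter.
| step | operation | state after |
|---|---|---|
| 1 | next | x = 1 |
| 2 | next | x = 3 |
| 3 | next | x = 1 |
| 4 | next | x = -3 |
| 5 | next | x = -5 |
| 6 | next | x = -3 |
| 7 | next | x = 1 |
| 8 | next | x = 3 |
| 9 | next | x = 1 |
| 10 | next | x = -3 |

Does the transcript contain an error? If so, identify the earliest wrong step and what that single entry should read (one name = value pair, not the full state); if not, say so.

no error

1. x = 1*(-3) + (-1)*(-5) + (-1) = 1 (exactly as logged)
2. x = 1*(1) + (-1)*(-3) + (-1) = 3 (same as recorded)
3. x = 1*(3) + (-1)*(1) + (-1) = 1 (exactly as logged)
4. x = 1*(1) + (-1)*(3) + (-1) = -3 (consistent with the transcript)
5. x = 1*(-3) + (-1)*(1) + (-1) = -5 (agrees with the transcript)
6. x = 1*(-5) + (-1)*(-3) + (-1) = -3 (consistent with the transcript)
7. x = 1*(-3) + (-1)*(-5) + (-1) = 1 (in agreement)
8. x = 1*(1) + (-1)*(-3) + (-1) = 3 (in agreement)
9. x = 1*(3) + (-1)*(1) + (-1) = 1 (in agreement)
10. x = 1*(1) + (-1)*(3) + (-1) = -3 (consistent with the transcript)
All steps check out; nothing to correct.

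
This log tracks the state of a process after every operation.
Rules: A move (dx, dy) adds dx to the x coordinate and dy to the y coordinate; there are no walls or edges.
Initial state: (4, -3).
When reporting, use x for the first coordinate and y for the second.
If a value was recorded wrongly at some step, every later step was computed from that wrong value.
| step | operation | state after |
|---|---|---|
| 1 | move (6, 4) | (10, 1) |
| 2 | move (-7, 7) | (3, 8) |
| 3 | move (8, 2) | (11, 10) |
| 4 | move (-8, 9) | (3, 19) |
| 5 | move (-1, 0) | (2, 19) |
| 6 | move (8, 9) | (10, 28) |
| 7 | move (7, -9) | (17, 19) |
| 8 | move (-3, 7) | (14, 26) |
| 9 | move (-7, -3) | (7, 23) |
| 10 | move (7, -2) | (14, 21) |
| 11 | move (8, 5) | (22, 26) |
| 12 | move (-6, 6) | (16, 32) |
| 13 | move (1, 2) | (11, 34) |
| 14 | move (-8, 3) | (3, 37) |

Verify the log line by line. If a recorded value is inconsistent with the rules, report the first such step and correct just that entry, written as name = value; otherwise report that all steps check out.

1. x = 4 + (6) = 10, y = -3 + (4) = 1 (matches)
2. x = 10 + (-7) = 3, y = 1 + (7) = 8 (verified)
3. x = 3 + (8) = 11, y = 8 + (2) = 10 (matches)
4. x = 11 + (-8) = 3, y = 10 + (9) = 19 (checks out)
5. x = 3 + (-1) = 2, y = 19 + (0) = 19 (checks out)
6. x = 2 + (8) = 10, y = 19 + (9) = 28 (no discrepancy)
7. x = 10 + (7) = 17, y = 28 + (-9) = 19 (no discrepancy)
8. x = 17 + (-3) = 14, y = 19 + (7) = 26 (confirmed correct)
9. x = 14 + (-7) = 7, y = 26 + (-3) = 23 (matches)
10. x = 7 + (7) = 14, y = 23 + (-2) = 21 (in agreement)
11. x = 14 + (8) = 22, y = 21 + (5) = 26 (checks out)
12. x = 22 + (-6) = 16, y = 26 + (6) = 32 (verified)
13. x = 16 + (1) = 17, y = 32 + (2) = 34 (first mismatch against the log)
The earliest wrong entry is at step 13: it should read x = 17.

step 13, x = 17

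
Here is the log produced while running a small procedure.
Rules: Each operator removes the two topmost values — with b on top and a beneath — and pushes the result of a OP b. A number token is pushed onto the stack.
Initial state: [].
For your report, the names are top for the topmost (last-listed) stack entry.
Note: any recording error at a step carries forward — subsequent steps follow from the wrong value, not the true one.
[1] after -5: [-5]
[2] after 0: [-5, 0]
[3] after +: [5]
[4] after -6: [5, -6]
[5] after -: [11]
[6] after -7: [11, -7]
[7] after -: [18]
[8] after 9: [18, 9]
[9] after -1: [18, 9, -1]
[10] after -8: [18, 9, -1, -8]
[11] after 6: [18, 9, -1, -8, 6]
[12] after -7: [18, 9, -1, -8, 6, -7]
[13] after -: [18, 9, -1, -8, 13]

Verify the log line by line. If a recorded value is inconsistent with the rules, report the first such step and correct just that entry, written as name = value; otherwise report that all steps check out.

step 3, top = -5

Step 1: push -5: top = -5 — confirmed correct.
Step 2: push 0: top = 0 — confirmed correct.
Step 3: -5 + 0 = -5 — the recorded entry deviates here.
First incorrect step: 3; the correct value is top = -5.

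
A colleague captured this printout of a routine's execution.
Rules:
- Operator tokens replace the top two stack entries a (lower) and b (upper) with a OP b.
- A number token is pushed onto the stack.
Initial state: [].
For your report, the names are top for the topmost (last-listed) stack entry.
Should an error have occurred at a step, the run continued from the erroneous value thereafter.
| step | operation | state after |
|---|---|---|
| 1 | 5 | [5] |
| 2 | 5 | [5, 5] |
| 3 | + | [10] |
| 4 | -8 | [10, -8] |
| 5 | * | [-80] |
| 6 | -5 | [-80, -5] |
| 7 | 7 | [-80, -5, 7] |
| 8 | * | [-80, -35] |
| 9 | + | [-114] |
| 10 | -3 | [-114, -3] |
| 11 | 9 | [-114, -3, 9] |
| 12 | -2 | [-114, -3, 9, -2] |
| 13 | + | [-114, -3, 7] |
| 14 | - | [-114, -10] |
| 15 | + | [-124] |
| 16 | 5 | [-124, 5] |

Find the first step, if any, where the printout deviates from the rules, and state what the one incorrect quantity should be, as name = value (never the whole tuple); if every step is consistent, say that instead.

Recomputing the run from the initial state:
step 1: [5]
step 2: [5, 5]
step 3: [10]
step 4: [10, -8]
step 5: [-80]
step 6: [-80, -5]
step 7: [-80, -5, 7]
step 8: [-80, -35]
step 9: [-115]
step 10: [-115, -3]
step 11: [-115, -3, 9]
step 12: [-115, -3, 9, -2]
step 13: [-115, -3, 7]
step 14: [-115, -10]
step 15: [-125]
step 16: [-125, 5]
The first disagreement with the printout is at step 9, where the value should be top = -115.

step 9, top = -115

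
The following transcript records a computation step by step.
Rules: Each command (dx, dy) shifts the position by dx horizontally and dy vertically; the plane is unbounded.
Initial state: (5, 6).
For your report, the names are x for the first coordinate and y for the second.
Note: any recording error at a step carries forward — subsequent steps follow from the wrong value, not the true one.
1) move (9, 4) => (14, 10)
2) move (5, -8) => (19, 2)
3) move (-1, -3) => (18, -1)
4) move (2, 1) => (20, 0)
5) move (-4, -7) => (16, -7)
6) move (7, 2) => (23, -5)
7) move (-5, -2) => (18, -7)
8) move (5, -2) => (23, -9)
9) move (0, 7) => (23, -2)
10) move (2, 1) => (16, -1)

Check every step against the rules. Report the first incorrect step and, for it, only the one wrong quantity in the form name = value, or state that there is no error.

1. x = 5 + (9) = 14, y = 6 + (4) = 10 (checks out)
2. x = 14 + (5) = 19, y = 10 + (-8) = 2 (confirmed correct)
3. x = 19 + (-1) = 18, y = 2 + (-3) = -1 (no discrepancy)
4. x = 18 + (2) = 20, y = -1 + (1) = 0 (confirmed correct)
5. x = 20 + (-4) = 16, y = 0 + (-7) = -7 (agrees with the transcript)
6. x = 16 + (7) = 23, y = -7 + (2) = -5 (in agreement)
7. x = 23 + (-5) = 18, y = -5 + (-2) = -7 (agrees with the transcript)
8. x = 18 + (5) = 23, y = -7 + (-2) = -9 (same as recorded)
9. x = 23 + (0) = 23, y = -9 + (7) = -2 (verified)
10. x = 23 + (2) = 25, y = -2 + (1) = -1 (the entry is off here)
The earliest wrong entry is at step 10: it should read x = 25.

step 10, x = 25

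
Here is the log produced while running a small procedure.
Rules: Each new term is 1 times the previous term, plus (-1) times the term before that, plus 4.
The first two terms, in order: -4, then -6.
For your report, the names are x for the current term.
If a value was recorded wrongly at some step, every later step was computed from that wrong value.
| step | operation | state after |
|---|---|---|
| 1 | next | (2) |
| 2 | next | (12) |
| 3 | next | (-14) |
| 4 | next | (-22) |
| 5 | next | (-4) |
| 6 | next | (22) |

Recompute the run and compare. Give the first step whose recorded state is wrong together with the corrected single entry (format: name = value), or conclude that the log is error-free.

step 1: x = 1*(-6) + (-1)*(-4) + (4) = 2 -> confirmed correct
step 2: x = 1*(2) + (-1)*(-6) + (4) = 12 -> in agreement
step 3: x = 1*(12) + (-1)*(2) + (4) = 14 -> first mismatch against the log
The audit stops at step 3: the recorded entry is wrong and should be x = 14.

step 3, x = 14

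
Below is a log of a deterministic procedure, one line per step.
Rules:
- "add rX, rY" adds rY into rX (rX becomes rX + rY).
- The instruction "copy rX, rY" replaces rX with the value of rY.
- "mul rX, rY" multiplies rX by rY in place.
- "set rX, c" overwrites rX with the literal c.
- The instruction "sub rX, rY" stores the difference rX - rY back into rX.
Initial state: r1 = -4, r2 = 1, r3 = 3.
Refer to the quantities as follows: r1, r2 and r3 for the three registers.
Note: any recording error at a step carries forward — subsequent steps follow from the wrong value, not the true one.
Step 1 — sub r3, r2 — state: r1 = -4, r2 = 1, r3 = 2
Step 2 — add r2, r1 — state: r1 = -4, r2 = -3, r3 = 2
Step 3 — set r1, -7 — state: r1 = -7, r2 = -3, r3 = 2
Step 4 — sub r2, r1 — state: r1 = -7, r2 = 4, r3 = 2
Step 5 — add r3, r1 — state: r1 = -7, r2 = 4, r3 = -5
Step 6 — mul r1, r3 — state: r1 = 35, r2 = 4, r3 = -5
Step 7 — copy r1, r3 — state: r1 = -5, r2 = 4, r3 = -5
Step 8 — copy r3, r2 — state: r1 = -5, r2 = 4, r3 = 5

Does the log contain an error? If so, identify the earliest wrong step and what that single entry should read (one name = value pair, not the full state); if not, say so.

Recomputing the run from the initial state:
step 1: r1 = -4, r2 = 1, r3 = 2
step 2: r1 = -4, r2 = -3, r3 = 2
step 3: r1 = -7, r2 = -3, r3 = 2
step 4: r1 = -7, r2 = 4, r3 = 2
step 5: r1 = -7, r2 = 4, r3 = -5
step 6: r1 = 35, r2 = 4, r3 = -5
step 7: r1 = -5, r2 = 4, r3 = -5
step 8: r1 = -5, r2 = 4, r3 = 4
The first disagreement with the log is at step 8, where the value should be r3 = 4.

step 8, r3 = 4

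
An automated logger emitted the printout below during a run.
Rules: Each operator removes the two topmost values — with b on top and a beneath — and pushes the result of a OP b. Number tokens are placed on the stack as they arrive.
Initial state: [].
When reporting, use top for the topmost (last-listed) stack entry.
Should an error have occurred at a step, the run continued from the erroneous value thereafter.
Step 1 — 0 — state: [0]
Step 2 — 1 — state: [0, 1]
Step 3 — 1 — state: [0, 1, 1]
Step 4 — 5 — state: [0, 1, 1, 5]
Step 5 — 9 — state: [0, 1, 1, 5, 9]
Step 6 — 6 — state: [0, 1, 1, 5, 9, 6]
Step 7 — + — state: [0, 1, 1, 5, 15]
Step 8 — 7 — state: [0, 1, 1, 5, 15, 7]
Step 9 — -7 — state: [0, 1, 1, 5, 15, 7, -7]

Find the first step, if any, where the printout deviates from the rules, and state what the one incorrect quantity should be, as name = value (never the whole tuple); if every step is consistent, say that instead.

Recomputing the run from the initial state:
step 1: [0]
step 2: [0, 1]
step 3: [0, 1, 1]
step 4: [0, 1, 1, 5]
step 5: [0, 1, 1, 5, 9]
step 6: [0, 1, 1, 5, 9, 6]
step 7: [0, 1, 1, 5, 15]
step 8: [0, 1, 1, 5, 15, 7]
step 9: [0, 1, 1, 5, 15, 7, -7]
This matches the printout at every step.

no error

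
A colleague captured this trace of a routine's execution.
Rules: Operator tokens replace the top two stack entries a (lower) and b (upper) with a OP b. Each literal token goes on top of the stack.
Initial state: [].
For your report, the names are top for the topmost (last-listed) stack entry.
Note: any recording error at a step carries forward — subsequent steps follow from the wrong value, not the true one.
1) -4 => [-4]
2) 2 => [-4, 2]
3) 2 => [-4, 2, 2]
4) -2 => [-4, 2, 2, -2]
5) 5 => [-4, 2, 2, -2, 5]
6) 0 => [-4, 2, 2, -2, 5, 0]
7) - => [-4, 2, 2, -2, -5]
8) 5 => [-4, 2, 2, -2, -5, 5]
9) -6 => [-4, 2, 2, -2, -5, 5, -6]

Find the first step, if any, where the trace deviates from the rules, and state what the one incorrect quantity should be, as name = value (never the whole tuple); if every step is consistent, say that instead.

step 7, top = 5

step 1: push -4: top = -4 -> same as recorded
step 2: push 2: top = 2 -> confirmed correct
step 3: push 2: top = 2 -> no discrepancy
step 4: push -2: top = -2 -> verified
step 5: push 5: top = 5 -> exactly as logged
step 6: push 0: top = 0 -> checks out
step 7: 5 - 0 = 5 -> first mismatch against the trace
Conclusion: step 7 carries the first error; the entry should be top = 5.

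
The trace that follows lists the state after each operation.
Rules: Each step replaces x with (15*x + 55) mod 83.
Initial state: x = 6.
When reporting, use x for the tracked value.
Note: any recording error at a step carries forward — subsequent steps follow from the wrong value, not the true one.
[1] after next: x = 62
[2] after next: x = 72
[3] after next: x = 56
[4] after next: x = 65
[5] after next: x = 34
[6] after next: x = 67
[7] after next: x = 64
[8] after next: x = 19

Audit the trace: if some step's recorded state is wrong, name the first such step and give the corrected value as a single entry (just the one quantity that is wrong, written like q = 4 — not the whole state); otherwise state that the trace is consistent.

1. x = (15*6 + 55) mod 83 = 62 (agrees with the trace)
2. x = (15*62 + 55) mod 83 = 72 (no discrepancy)
3. x = (15*72 + 55) mod 83 = 56 (confirmed correct)
4. x = (15*56 + 55) mod 83 = 65 (in agreement)
5. x = (15*65 + 55) mod 83 = 34 (verified)
6. x = (15*34 + 55) mod 83 = 67 (in agreement)
7. x = (15*67 + 55) mod 83 = 64 (matches)
8. x = (15*64 + 55) mod 83 = 19 (exactly as logged)
Each recorded entry agrees with the recomputation.

no error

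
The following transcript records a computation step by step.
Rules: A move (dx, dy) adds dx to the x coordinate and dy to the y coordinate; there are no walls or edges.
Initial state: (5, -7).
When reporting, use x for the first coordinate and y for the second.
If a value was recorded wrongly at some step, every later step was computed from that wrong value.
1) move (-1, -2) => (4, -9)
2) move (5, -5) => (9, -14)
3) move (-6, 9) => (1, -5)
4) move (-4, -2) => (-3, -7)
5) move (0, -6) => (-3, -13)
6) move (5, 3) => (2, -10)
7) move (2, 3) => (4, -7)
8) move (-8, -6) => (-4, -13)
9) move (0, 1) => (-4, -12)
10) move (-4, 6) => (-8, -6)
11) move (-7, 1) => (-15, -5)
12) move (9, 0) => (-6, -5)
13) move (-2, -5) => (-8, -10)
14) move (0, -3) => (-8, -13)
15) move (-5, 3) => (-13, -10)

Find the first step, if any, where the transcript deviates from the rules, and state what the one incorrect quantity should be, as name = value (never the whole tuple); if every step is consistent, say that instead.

step 3, x = 3

step 1: x = 5 + (-1) = 4, y = -7 + (-2) = -9 -> confirmed correct
step 2: x = 4 + (5) = 9, y = -9 + (-5) = -14 -> exactly as logged
step 3: x = 9 + (-6) = 3, y = -14 + (9) = -5 -> a discrepancy with the transcript
So the first discrepancy is step 3, where the right value is x = 3.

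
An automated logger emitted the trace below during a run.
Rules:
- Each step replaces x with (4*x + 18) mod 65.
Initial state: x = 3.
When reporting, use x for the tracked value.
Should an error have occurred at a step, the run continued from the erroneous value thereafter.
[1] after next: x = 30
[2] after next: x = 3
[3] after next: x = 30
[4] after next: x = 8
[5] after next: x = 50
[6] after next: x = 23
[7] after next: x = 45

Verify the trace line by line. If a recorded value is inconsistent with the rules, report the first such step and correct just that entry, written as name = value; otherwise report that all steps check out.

Recomputing the run from the initial state:
step 1: x = 30
step 2: x = 8
step 3: x = 50
step 4: x = 23
step 5: x = 45
step 6: x = 3
step 7: x = 30
The first disagreement with the trace is at step 2, where the value should be x = 8.

step 2, x = 8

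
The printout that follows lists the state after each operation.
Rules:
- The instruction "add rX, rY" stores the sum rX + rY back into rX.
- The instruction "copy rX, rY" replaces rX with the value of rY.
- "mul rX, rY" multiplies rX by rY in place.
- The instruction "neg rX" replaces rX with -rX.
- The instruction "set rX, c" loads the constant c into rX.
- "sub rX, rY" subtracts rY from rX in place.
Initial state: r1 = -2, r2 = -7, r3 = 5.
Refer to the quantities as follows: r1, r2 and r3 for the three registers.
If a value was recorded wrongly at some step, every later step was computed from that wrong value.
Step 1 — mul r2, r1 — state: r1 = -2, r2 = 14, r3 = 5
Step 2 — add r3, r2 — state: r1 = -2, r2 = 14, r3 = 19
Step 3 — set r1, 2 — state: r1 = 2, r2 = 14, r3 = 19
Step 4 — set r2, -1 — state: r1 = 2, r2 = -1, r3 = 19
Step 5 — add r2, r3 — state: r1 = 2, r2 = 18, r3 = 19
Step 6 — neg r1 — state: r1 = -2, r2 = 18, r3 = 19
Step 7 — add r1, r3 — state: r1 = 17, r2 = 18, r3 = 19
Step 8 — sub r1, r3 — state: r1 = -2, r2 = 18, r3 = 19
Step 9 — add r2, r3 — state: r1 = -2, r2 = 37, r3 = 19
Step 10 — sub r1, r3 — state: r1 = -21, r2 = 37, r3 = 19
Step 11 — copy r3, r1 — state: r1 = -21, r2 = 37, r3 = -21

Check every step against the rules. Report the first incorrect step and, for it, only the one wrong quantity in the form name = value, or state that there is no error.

no error

Step 1: r2 = -7 * -2 = 14 — exactly as logged.
Step 2: r3 = 5 + 14 = 19 — consistent with the printout.
Step 3: r1 = 2 — same as recorded.
Step 4: r2 = -1 — matches.
Step 5: r2 = -1 + 19 = 18 — no discrepancy.
Step 6: r1 = -(2) = -2 — verified.
Step 7: r1 = -2 + 19 = 17 — matches.
Step 8: r1 = 17 - 19 = -2 — no discrepancy.
Step 9: r2 = 18 + 19 = 37 — in agreement.
Step 10: r1 = -2 - 19 = -21 — exactly as logged.
Step 11: r3 = -21 — checks out.
The whole run recomputes cleanly — no discrepancies.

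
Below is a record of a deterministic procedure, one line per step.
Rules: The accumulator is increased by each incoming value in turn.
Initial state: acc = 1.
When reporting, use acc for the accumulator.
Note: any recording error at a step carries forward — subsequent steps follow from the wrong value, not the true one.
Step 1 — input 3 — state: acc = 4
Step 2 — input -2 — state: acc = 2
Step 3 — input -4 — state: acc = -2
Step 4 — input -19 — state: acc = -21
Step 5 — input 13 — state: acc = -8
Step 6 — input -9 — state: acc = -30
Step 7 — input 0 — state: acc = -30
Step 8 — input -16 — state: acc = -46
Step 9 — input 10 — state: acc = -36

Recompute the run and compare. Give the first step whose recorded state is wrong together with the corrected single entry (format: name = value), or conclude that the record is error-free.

Recomputing the run from the initial state:
step 1: acc = 4
step 2: acc = 2
step 3: acc = -2
step 4: acc = -21
step 5: acc = -8
step 6: acc = -17
step 7: acc = -17
step 8: acc = -33
step 9: acc = -23
The first disagreement with the record is at step 6, where the value should be acc = -17.

step 6, acc = -17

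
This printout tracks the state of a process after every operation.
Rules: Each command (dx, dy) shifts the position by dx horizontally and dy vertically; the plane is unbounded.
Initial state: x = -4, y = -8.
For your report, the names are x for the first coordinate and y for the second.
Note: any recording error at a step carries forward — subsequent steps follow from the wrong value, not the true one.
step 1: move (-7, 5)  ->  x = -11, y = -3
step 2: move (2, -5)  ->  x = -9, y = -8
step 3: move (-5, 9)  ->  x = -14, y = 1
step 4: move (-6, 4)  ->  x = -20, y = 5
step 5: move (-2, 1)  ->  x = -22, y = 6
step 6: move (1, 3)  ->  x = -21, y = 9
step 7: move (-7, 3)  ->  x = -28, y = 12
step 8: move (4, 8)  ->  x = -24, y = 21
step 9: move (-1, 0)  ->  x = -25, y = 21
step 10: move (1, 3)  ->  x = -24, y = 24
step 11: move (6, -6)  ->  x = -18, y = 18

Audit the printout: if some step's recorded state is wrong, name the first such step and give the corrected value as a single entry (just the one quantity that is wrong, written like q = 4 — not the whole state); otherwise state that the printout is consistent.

step 8, y = 20

Recomputing the run from the initial state:
step 1: x = -11, y = -3
step 2: x = -9, y = -8
step 3: x = -14, y = 1
step 4: x = -20, y = 5
step 5: x = -22, y = 6
step 6: x = -21, y = 9
step 7: x = -28, y = 12
step 8: x = -24, y = 20
step 9: x = -25, y = 20
step 10: x = -24, y = 23
step 11: x = -18, y = 17
The first disagreement with the printout is at step 8, where the value should be y = 20.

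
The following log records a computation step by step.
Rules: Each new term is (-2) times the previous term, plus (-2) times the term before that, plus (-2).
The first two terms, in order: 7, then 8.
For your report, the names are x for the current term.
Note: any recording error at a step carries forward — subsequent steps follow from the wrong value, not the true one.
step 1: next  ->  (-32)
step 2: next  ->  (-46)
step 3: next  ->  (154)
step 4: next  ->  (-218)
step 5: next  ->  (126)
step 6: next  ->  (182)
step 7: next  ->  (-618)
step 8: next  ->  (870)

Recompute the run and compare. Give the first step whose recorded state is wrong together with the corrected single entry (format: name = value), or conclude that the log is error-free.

1. x = -2*(8) + (-2)*(7) + (-2) = -32 (in agreement)
2. x = -2*(-32) + (-2)*(8) + (-2) = 46 (first mismatch against the log)
That makes step 2 the first incorrect line — x = 46 is what it should show.

step 2, x = 46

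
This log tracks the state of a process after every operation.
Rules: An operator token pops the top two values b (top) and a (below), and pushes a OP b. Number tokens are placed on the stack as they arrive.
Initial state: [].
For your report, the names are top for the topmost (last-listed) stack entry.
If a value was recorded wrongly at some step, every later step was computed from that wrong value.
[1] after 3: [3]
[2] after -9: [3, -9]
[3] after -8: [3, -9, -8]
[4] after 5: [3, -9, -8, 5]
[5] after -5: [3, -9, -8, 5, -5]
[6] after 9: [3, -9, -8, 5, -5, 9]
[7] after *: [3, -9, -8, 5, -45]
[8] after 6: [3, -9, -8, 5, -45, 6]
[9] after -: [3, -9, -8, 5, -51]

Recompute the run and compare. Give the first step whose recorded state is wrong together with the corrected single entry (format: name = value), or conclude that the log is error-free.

no error

Step 1: push 3: top = 3 — agrees with the log.
Step 2: push -9: top = -9 — agrees with the log.
Step 3: push -8: top = -8 — consistent with the log.
Step 4: push 5: top = 5 — matches.
Step 5: push -5: top = -5 — agrees with the log.
Step 6: push 9: top = 9 — same as recorded.
Step 7: -5 * 9 = -45 — confirmed correct.
Step 8: push 6: top = 6 — no discrepancy.
Step 9: -45 - 6 = -51 — same as recorded.
No step deviates from the rules.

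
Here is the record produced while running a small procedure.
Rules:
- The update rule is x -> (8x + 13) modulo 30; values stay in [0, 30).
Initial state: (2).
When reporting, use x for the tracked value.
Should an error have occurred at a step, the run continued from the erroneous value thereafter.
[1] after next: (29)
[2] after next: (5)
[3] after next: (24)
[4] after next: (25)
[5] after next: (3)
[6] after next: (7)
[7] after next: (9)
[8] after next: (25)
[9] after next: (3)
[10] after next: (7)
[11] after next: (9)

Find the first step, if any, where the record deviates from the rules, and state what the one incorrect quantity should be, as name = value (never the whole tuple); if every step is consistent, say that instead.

Recomputing the run from the initial state:
step 1: x = 29
step 2: x = 5
step 3: x = 23
step 4: x = 17
step 5: x = 29
step 6: x = 5
step 7: x = 23
step 8: x = 17
step 9: x = 29
step 10: x = 5
step 11: x = 23
The first disagreement with the record is at step 3, where the value should be x = 23.

step 3, x = 23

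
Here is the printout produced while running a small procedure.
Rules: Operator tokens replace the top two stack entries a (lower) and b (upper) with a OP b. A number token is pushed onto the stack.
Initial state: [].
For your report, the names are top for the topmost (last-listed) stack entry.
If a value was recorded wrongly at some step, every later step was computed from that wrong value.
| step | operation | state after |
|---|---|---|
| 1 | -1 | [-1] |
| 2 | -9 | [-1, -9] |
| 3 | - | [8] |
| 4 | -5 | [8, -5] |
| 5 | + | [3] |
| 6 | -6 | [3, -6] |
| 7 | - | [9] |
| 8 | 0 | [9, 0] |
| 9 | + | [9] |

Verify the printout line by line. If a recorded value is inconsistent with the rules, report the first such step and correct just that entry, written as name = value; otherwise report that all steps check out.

no error

Step 1: push -1: top = -1 — checks out.
Step 2: push -9: top = -9 — no discrepancy.
Step 3: -1 - -9 = 8 — exactly as logged.
Step 4: push -5: top = -5 — checks out.
Step 5: 8 + -5 = 3 — no discrepancy.
Step 6: push -6: top = -6 — matches.
Step 7: 3 - -6 = 9 — consistent with the printout.
Step 8: push 0: top = 0 — same as recorded.
Step 9: 9 + 0 = 9 — confirmed correct.
Each recorded entry agrees with the recomputation.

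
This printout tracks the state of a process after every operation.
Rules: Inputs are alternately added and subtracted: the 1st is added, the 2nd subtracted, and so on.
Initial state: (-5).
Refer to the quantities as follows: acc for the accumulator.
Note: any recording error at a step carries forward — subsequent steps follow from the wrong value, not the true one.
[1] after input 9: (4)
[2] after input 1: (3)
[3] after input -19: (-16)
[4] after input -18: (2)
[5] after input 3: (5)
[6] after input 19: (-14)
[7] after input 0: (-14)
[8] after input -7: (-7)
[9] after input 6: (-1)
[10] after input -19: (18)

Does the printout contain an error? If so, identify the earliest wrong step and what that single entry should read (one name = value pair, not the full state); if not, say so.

Recomputing the run from the initial state:
step 1: acc = 4
step 2: acc = 3
step 3: acc = -16
step 4: acc = 2
step 5: acc = 5
step 6: acc = -14
step 7: acc = -14
step 8: acc = -7
step 9: acc = -1
step 10: acc = 18
This matches the printout at every step.

no error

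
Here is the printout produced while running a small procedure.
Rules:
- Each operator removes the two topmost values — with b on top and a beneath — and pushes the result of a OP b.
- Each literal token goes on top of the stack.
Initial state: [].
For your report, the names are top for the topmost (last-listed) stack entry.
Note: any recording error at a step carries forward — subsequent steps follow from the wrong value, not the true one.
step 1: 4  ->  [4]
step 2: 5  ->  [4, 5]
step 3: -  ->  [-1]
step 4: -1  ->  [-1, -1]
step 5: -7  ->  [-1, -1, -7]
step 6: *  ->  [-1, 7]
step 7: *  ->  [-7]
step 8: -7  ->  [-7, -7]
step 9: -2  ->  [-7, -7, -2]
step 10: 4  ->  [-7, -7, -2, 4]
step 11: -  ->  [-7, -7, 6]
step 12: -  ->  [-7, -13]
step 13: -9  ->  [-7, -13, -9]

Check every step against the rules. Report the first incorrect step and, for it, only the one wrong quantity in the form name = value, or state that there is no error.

Recomputing the run from the initial state:
step 1: [4]
step 2: [4, 5]
step 3: [-1]
step 4: [-1, -1]
step 5: [-1, -1, -7]
step 6: [-1, 7]
step 7: [-7]
step 8: [-7, -7]
step 9: [-7, -7, -2]
step 10: [-7, -7, -2, 4]
step 11: [-7, -7, -6]
step 12: [-7, -1]
step 13: [-7, -1, -9]
The first disagreement with the printout is at step 11, where the value should be top = -6.

step 11, top = -6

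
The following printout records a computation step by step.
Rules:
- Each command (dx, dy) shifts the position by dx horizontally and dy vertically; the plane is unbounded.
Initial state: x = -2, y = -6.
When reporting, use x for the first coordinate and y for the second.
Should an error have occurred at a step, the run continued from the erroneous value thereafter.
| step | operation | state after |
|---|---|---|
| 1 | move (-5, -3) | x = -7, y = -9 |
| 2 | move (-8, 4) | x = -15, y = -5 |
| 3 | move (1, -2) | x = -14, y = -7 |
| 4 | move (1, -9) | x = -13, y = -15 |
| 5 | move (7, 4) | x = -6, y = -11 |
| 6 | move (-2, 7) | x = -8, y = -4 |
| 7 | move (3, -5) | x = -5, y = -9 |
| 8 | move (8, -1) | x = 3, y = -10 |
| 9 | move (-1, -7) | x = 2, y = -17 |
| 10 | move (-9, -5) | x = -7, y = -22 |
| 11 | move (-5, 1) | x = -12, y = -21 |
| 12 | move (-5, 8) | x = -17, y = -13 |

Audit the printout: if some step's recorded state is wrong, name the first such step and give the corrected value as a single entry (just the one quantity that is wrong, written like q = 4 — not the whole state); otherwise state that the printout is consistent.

step 4, y = -16

Recomputing the run from the initial state:
step 1: x = -7, y = -9
step 2: x = -15, y = -5
step 3: x = -14, y = -7
step 4: x = -13, y = -16
step 5: x = -6, y = -12
step 6: x = -8, y = -5
step 7: x = -5, y = -10
step 8: x = 3, y = -11
step 9: x = 2, y = -18
step 10: x = -7, y = -23
step 11: x = -12, y = -22
step 12: x = -17, y = -14
The first disagreement with the printout is at step 4, where the value should be y = -16.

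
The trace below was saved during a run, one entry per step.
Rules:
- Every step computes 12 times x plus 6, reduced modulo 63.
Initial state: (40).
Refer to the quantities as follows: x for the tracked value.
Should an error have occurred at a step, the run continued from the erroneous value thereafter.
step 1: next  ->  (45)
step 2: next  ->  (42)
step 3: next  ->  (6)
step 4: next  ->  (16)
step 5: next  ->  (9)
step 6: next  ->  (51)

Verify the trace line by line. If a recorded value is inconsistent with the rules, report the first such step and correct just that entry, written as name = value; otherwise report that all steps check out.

Recomputing the run from the initial state:
step 1: x = 45
step 2: x = 42
step 3: x = 6
step 4: x = 15
step 5: x = 60
step 6: x = 33
The first disagreement with the trace is at step 4, where the value should be x = 15.

step 4, x = 15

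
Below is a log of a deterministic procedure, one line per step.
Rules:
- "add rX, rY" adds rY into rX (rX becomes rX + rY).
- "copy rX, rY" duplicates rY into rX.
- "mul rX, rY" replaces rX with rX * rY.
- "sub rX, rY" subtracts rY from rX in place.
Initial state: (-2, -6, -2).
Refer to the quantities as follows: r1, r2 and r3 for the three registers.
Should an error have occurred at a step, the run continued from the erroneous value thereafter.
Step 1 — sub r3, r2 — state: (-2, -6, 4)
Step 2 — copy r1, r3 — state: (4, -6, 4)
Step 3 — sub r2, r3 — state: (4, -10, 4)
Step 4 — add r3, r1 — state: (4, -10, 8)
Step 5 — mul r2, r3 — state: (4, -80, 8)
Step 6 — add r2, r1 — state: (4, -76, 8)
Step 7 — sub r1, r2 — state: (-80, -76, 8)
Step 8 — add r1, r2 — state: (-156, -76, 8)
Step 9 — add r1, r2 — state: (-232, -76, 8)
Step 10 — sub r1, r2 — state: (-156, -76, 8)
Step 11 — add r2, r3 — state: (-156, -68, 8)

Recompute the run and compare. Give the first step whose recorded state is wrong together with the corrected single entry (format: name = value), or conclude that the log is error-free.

step 7, r1 = 80

1. r3 = -2 - -6 = 4 (no discrepancy)
2. r1 = 4 (confirmed correct)
3. r2 = -6 - 4 = -10 (verified)
4. r3 = 4 + 4 = 8 (exactly as logged)
5. r2 = -10 * 8 = -80 (matches)
6. r2 = -80 + 4 = -76 (matches)
7. r1 = 4 - -76 = 80 (the recorded entry deviates here)
That makes step 7 the first incorrect line — r1 = 80 is what it should show.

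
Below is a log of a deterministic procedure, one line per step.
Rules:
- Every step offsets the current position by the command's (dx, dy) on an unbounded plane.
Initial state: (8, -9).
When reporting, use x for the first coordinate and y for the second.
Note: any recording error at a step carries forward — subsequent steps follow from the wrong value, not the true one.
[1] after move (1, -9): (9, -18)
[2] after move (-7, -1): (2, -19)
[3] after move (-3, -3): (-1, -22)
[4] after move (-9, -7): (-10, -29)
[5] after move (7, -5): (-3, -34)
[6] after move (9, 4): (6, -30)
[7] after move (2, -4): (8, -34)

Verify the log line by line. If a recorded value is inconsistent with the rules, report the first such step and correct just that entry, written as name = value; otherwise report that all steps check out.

no error

step 1: x = 8 + (1) = 9, y = -9 + (-9) = -18 -> consistent with the log
step 2: x = 9 + (-7) = 2, y = -18 + (-1) = -19 -> checks out
step 3: x = 2 + (-3) = -1, y = -19 + (-3) = -22 -> no discrepancy
step 4: x = -1 + (-9) = -10, y = -22 + (-7) = -29 -> agrees with the log
step 5: x = -10 + (7) = -3, y = -29 + (-5) = -34 -> checks out
step 6: x = -3 + (9) = 6, y = -34 + (4) = -30 -> confirmed correct
step 7: x = 6 + (2) = 8, y = -30 + (-4) = -34 -> agrees with the log
Nothing is out of place; the run is error-free.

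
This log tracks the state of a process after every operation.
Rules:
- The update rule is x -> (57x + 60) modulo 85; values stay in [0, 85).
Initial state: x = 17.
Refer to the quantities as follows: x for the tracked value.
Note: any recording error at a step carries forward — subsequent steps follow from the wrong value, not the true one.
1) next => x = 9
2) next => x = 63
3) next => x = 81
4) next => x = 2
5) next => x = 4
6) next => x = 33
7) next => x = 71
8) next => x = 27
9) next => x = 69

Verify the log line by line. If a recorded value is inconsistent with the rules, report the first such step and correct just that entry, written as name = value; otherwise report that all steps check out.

no error

Recomputing the run from the initial state:
step 1: x = 9
step 2: x = 63
step 3: x = 81
step 4: x = 2
step 5: x = 4
step 6: x = 33
step 7: x = 71
step 8: x = 27
step 9: x = 69
This matches the log at every step.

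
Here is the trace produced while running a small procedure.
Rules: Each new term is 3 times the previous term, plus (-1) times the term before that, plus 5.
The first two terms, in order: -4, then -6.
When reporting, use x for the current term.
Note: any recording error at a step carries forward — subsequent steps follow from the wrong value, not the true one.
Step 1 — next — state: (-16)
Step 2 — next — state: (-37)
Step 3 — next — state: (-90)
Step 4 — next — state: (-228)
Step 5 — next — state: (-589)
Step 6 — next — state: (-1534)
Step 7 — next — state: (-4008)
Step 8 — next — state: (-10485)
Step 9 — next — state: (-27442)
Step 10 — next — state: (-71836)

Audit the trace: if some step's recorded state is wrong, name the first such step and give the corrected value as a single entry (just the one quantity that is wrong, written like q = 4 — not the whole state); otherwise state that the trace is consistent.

1. x = 3*(-6) + (-1)*(-4) + (5) = -9 (the trace disagrees here)
Conclusion: step 1 carries the first error; the entry should be x = -9.

step 1, x = -9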